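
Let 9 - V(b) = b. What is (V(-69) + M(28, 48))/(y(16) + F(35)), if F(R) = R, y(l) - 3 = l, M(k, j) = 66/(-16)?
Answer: 197/144 ≈ 1.3681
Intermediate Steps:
M(k, j) = -33/8 (M(k, j) = 66*(-1/16) = -33/8)
V(b) = 9 - b
y(l) = 3 + l
(V(-69) + M(28, 48))/(y(16) + F(35)) = ((9 - 1*(-69)) - 33/8)/((3 + 16) + 35) = ((9 + 69) - 33/8)/(19 + 35) = (78 - 33/8)/54 = (591/8)*(1/54) = 197/144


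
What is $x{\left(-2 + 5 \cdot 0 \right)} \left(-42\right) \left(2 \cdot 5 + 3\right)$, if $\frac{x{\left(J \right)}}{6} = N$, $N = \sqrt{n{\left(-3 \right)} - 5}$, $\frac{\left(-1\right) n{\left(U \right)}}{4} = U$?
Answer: $- 3276 \sqrt{7} \approx -8667.5$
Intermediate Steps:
$n{\left(U \right)} = - 4 U$
$N = \sqrt{7}$ ($N = \sqrt{\left(-4\right) \left(-3\right) - 5} = \sqrt{12 - 5} = \sqrt{7} \approx 2.6458$)
$x{\left(J \right)} = 6 \sqrt{7}$
$x{\left(-2 + 5 \cdot 0 \right)} \left(-42\right) \left(2 \cdot 5 + 3\right) = 6 \sqrt{7} \left(-42\right) \left(2 \cdot 5 + 3\right) = - 252 \sqrt{7} \left(10 + 3\right) = - 252 \sqrt{7} \cdot 13 = - 3276 \sqrt{7}$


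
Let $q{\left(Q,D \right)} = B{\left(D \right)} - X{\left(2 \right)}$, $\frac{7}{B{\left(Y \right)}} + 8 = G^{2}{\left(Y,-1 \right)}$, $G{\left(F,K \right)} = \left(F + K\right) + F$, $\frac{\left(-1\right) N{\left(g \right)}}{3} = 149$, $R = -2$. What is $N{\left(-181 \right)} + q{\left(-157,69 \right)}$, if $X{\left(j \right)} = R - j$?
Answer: $- \frac{8311116}{18761} \approx -443.0$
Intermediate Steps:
$N{\left(g \right)} = -447$ ($N{\left(g \right)} = \left(-3\right) 149 = -447$)
$G{\left(F,K \right)} = K + 2 F$
$X{\left(j \right)} = -2 - j$
$B{\left(Y \right)} = \frac{7}{-8 + \left(-1 + 2 Y\right)^{2}}$
$q{\left(Q,D \right)} = 4 + \frac{7}{-8 + \left(-1 + 2 D\right)^{2}}$ ($q{\left(Q,D \right)} = \frac{7}{-8 + \left(-1 + 2 D\right)^{2}} - \left(-2 - 2\right) = \frac{7}{-8 + \left(-1 + 2 D\right)^{2}} - -4 = \frac{7}{-8 + \left(-1 + 2 D\right)^{2}} + 4 = 4 + \frac{7}{-8 + \left(-1 + 2 D\right)^{2}}$)
$N{\left(-181 \right)} + q{\left(-157,69 \right)} = -447 + \frac{-25 + 4 \left(-1 + 2 \cdot 69\right)^{2}}{-8 + \left(-1 + 2 \cdot 69\right)^{2}} = -447 + \frac{-25 + 4 \left(-1 + 138\right)^{2}}{-8 + \left(-1 + 138\right)^{2}} = -447 + \frac{-25 + 4 \cdot 137^{2}}{-8 + 137^{2}} = -447 + \frac{-25 + 4 \cdot 18769}{-8 + 18769} = -447 + \frac{-25 + 75076}{18761} = -447 + \frac{1}{18761} \cdot 75051 = -447 + \frac{75051}{18761} = - \frac{8311116}{18761}$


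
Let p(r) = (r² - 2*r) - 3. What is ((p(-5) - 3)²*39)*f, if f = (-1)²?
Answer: 32799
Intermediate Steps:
f = 1
p(r) = -3 + r² - 2*r
((p(-5) - 3)²*39)*f = (((-3 + (-5)² - 2*(-5)) - 3)²*39)*1 = (((-3 + 25 + 10) - 3)²*39)*1 = ((32 - 3)²*39)*1 = (29²*39)*1 = (841*39)*1 = 32799*1 = 32799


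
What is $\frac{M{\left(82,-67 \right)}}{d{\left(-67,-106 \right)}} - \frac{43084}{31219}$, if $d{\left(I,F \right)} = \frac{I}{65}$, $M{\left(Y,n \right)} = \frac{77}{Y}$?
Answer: $- \frac{392954591}{171517186} \approx -2.291$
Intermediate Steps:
$d{\left(I,F \right)} = \frac{I}{65}$ ($d{\left(I,F \right)} = I \frac{1}{65} = \frac{I}{65}$)
$\frac{M{\left(82,-67 \right)}}{d{\left(-67,-106 \right)}} - \frac{43084}{31219} = \frac{77 \cdot \frac{1}{82}}{\frac{1}{65} \left(-67\right)} - \frac{43084}{31219} = \frac{77 \cdot \frac{1}{82}}{- \frac{67}{65}} - \frac{43084}{31219} = \frac{77}{82} \left(- \frac{65}{67}\right) - \frac{43084}{31219} = - \frac{5005}{5494} - \frac{43084}{31219} = - \frac{392954591}{171517186}$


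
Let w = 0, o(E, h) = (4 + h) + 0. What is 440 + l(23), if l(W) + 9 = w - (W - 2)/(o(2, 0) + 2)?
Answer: 855/2 ≈ 427.50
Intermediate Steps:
o(E, h) = 4 + h
l(W) = -26/3 - W/6 (l(W) = -9 + (0 - (W - 2)/((4 + 0) + 2)) = -9 + (0 - (-2 + W)/(4 + 2)) = -9 + (0 - (-2 + W)/6) = -9 + (0 - (-⅓ + W/6)) = -9 + (0 + (⅓ - W/6)) = -9 + (⅓ - W/6) = -26/3 - W/6)
440 + l(23) = 440 + (-26/3 - ⅙*23) = 440 + (-26/3 - 23/6) = 440 - 25/2 = 855/2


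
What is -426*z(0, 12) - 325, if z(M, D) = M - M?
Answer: -325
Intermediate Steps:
z(M, D) = 0
-426*z(0, 12) - 325 = -426*0 - 325 = 0 - 325 = -325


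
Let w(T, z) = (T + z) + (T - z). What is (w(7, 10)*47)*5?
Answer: 3290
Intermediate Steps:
w(T, z) = 2*T
(w(7, 10)*47)*5 = ((2*7)*47)*5 = (14*47)*5 = 658*5 = 3290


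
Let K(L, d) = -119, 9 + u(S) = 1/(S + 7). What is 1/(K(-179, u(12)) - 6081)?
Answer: -1/6200 ≈ -0.00016129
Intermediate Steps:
u(S) = -9 + 1/(7 + S) (u(S) = -9 + 1/(S + 7) = -9 + 1/(7 + S))
1/(K(-179, u(12)) - 6081) = 1/(-119 - 6081) = 1/(-6200) = -1/6200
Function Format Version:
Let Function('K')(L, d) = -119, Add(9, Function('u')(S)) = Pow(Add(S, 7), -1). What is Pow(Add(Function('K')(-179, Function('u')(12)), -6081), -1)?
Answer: Rational(-1, 6200) ≈ -0.00016129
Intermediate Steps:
Function('u')(S) = Add(-9, Pow(Add(7, S), -1)) (Function('u')(S) = Add(-9, Pow(Add(S, 7), -1)) = Add(-9, Pow(Add(7, S), -1)))
Pow(Add(Function('K')(-179, Function('u')(12)), -6081), -1) = Pow(Add(-119, -6081), -1) = Pow(-6200, -1) = Rational(-1, 6200)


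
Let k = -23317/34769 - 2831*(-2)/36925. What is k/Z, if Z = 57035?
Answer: -8624911/950962572875 ≈ -9.0697e-6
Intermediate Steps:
k = -94874021/183406475 (k = -23317*1/34769 + 5662*(1/36925) = -3331/4967 + 5662/36925 = -94874021/183406475 ≈ -0.51729)
k/Z = -94874021/183406475/57035 = -94874021/183406475*1/57035 = -8624911/950962572875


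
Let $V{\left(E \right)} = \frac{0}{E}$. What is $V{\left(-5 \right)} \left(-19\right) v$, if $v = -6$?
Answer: $0$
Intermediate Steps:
$V{\left(E \right)} = 0$
$V{\left(-5 \right)} \left(-19\right) v = 0 \left(-19\right) \left(-6\right) = 0 \left(-6\right) = 0$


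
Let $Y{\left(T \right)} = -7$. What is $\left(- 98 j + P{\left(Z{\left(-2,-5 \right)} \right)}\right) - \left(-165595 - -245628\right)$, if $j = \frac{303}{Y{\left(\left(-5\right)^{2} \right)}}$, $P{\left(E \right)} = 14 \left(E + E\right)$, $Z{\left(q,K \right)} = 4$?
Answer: $-75679$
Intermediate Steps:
$P{\left(E \right)} = 28 E$ ($P{\left(E \right)} = 14 \cdot 2 E = 28 E$)
$j = - \frac{303}{7}$ ($j = \frac{303}{-7} = 303 \left(- \frac{1}{7}\right) = - \frac{303}{7} \approx -43.286$)
$\left(- 98 j + P{\left(Z{\left(-2,-5 \right)} \right)}\right) - \left(-165595 - -245628\right) = \left(\left(-98\right) \left(- \frac{303}{7}\right) + 28 \cdot 4\right) - \left(-165595 - -245628\right) = \left(4242 + 112\right) - \left(-165595 + 245628\right) = 4354 - 80033 = -75679$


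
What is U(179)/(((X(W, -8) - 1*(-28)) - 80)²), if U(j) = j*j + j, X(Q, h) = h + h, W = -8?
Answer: 8055/1156 ≈ 6.9680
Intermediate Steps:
X(Q, h) = 2*h
U(j) = j + j² (U(j) = j² + j = j + j²)
U(179)/(((X(W, -8) - 1*(-28)) - 80)²) = (179*(1 + 179))/(((2*(-8) - 1*(-28)) - 80)²) = (179*180)/(((-16 + 28) - 80)²) = 32220/((12 - 80)²) = 32220/((-68)²) = 32220/4624 = 32220*(1/4624) = 8055/1156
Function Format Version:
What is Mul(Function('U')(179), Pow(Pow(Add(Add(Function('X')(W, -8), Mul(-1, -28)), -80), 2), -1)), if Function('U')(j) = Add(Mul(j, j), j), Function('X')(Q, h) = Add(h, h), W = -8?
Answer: Rational(8055, 1156) ≈ 6.9680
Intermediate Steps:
Function('X')(Q, h) = Mul(2, h)
Function('U')(j) = Add(j, Pow(j, 2)) (Function('U')(j) = Add(Pow(j, 2), j) = Add(j, Pow(j, 2)))
Mul(Function('U')(179), Pow(Pow(Add(Add(Function('X')(W, -8), Mul(-1, -28)), -80), 2), -1)) = Mul(Mul(179, Add(1, 179)), Pow(Pow(Add(Add(Mul(2, -8), Mul(-1, -28)), -80), 2), -1)) = Mul(Mul(179, 180), Pow(Pow(Add(Add(-16, 28), -80), 2), -1)) = Mul(32220, Pow(Pow(Add(12, -80), 2), -1)) = Mul(32220, Pow(Pow(-68, 2), -1)) = Mul(32220, Pow(4624, -1)) = Mul(32220, Rational(1, 4624)) = Rational(8055, 1156)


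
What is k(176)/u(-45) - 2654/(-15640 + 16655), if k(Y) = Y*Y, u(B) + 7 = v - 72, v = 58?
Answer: -4499482/3045 ≈ -1477.7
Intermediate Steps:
u(B) = -21 (u(B) = -7 + (58 - 72) = -7 - 14 = -21)
k(Y) = Y²
k(176)/u(-45) - 2654/(-15640 + 16655) = 176²/(-21) - 2654/(-15640 + 16655) = 30976*(-1/21) - 2654/1015 = -30976/21 - 2654*1/1015 = -30976/21 - 2654/1015 = -4499482/3045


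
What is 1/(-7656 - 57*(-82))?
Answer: -1/2982 ≈ -0.00033535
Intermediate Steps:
1/(-7656 - 57*(-82)) = 1/(-7656 + 4674) = 1/(-2982) = -1/2982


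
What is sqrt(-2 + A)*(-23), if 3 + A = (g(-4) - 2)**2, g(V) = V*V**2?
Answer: -23*sqrt(4351) ≈ -1517.1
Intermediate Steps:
g(V) = V**3
A = 4353 (A = -3 + ((-4)**3 - 2)**2 = -3 + (-64 - 2)**2 = -3 + (-66)**2 = -3 + 4356 = 4353)
sqrt(-2 + A)*(-23) = sqrt(-2 + 4353)*(-23) = sqrt(4351)*(-23) = -23*sqrt(4351)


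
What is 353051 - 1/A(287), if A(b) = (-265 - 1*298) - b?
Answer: 300093351/850 ≈ 3.5305e+5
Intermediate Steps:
A(b) = -563 - b (A(b) = (-265 - 298) - b = -563 - b)
353051 - 1/A(287) = 353051 - 1/(-563 - 1*287) = 353051 - 1/(-563 - 287) = 353051 - 1/(-850) = 353051 - 1*(-1/850) = 353051 + 1/850 = 300093351/850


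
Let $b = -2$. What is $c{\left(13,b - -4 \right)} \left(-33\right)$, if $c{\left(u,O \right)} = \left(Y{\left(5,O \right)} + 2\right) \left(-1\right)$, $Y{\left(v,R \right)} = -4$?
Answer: $-66$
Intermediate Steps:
$c{\left(u,O \right)} = 2$ ($c{\left(u,O \right)} = \left(-4 + 2\right) \left(-1\right) = \left(-2\right) \left(-1\right) = 2$)
$c{\left(13,b - -4 \right)} \left(-33\right) = 2 \left(-33\right) = -66$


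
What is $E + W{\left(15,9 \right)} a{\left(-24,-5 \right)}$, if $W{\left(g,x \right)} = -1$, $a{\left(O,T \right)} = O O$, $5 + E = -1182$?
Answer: $-1763$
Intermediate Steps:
$E = -1187$ ($E = -5 - 1182 = -1187$)
$a{\left(O,T \right)} = O^{2}$
$E + W{\left(15,9 \right)} a{\left(-24,-5 \right)} = -1187 - \left(-24\right)^{2} = -1187 - 576 = -1763$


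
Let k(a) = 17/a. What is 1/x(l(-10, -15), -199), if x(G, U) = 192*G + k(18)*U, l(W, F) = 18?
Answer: 18/58825 ≈ 0.00030599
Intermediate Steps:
x(G, U) = 192*G + 17*U/18 (x(G, U) = 192*G + (17/18)*U = 192*G + (17*(1/18))*U = 192*G + 17*U/18)
1/x(l(-10, -15), -199) = 1/(192*18 + (17/18)*(-199)) = 1/(3456 - 3383/18) = 1/(58825/18) = 18/58825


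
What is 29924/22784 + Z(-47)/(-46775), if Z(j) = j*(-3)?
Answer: 349120639/266430400 ≈ 1.3104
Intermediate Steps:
Z(j) = -3*j
29924/22784 + Z(-47)/(-46775) = 29924/22784 - 3*(-47)/(-46775) = 29924*(1/22784) + 141*(-1/46775) = 7481/5696 - 141/46775 = 349120639/266430400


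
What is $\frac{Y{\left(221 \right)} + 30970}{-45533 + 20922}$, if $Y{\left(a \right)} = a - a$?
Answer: $- \frac{30970}{24611} \approx -1.2584$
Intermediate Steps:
$Y{\left(a \right)} = 0$
$\frac{Y{\left(221 \right)} + 30970}{-45533 + 20922} = \frac{0 + 30970}{-45533 + 20922} = \frac{30970}{-24611} = 30970 \left(- \frac{1}{24611}\right) = - \frac{30970}{24611}$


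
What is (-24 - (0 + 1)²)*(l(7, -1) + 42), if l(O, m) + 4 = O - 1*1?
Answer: -1100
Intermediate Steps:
l(O, m) = -5 + O (l(O, m) = -4 + (O - 1*1) = -4 + (O - 1) = -4 + (-1 + O) = -5 + O)
(-24 - (0 + 1)²)*(l(7, -1) + 42) = (-24 - (0 + 1)²)*((-5 + 7) + 42) = (-24 - 1*1²)*(2 + 42) = (-24 - 1*1)*44 = (-24 - 1)*44 = -25*44 = -1100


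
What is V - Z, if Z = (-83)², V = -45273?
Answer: -52162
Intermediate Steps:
Z = 6889
V - Z = -45273 - 1*6889 = -45273 - 6889 = -52162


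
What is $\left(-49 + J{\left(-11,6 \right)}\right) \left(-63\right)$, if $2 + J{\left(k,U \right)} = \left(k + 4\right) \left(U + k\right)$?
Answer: $1008$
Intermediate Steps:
$J{\left(k,U \right)} = -2 + \left(4 + k\right) \left(U + k\right)$ ($J{\left(k,U \right)} = -2 + \left(k + 4\right) \left(U + k\right) = -2 + \left(4 + k\right) \left(U + k\right)$)
$\left(-49 + J{\left(-11,6 \right)}\right) \left(-63\right) = \left(-49 + \left(-2 + \left(-11\right)^{2} + 4 \cdot 6 + 4 \left(-11\right) + 6 \left(-11\right)\right)\right) \left(-63\right) = \left(-49 - -33\right) \left(-63\right) = \left(-49 + 33\right) \left(-63\right) = \left(-16\right) \left(-63\right) = 1008$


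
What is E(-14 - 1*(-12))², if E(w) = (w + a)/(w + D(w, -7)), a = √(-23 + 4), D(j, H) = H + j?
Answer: (2 - I*√19)²/121 ≈ -0.12397 - 0.1441*I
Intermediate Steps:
a = I*√19 (a = √(-19) = I*√19 ≈ 4.3589*I)
E(w) = (w + I*√19)/(-7 + 2*w) (E(w) = (w + I*√19)/(w + (-7 + w)) = (w + I*√19)/(-7 + 2*w))
E(-14 - 1*(-12))² = (((-14 - 1*(-12)) + I*√19)/(-7 + 2*(-14 - 1*(-12))))² = (((-14 + 12) + I*√19)/(-7 + 2*(-14 + 12)))² = ((-2 + I*√19)/(-7 + 2*(-2)))² = ((-2 + I*√19)/(-7 - 4))² = ((-2 + I*√19)/(-11))² = (-(-2 + I*√19)/11)² = (2/11 - I*√19/11)²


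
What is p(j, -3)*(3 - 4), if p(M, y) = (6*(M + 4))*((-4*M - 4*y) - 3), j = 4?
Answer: 336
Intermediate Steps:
p(M, y) = (24 + 6*M)*(-3 - 4*M - 4*y) (p(M, y) = (6*(4 + M))*(-3 - 4*M - 4*y) = (24 + 6*M)*(-3 - 4*M - 4*y))
p(j, -3)*(3 - 4) = (-72 - 114*4 - 96*(-3) - 24*4**2 - 24*4*(-3))*(3 - 4) = (-72 - 456 + 288 - 24*16 + 288)*(-1) = (-72 - 456 + 288 - 384 + 288)*(-1) = -336*(-1) = 336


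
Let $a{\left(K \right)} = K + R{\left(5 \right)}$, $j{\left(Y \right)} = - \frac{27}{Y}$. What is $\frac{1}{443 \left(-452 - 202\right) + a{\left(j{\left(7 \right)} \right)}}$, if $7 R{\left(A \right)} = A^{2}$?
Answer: $- \frac{7}{2028056} \approx -3.4516 \cdot 10^{-6}$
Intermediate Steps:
$R{\left(A \right)} = \frac{A^{2}}{7}$
$a{\left(K \right)} = \frac{25}{7} + K$ ($a{\left(K \right)} = K + \frac{5^{2}}{7} = K + \frac{1}{7} \cdot 25 = K + \frac{25}{7} = \frac{25}{7} + K$)
$\frac{1}{443 \left(-452 - 202\right) + a{\left(j{\left(7 \right)} \right)}} = \frac{1}{443 \left(-452 - 202\right) + \left(\frac{25}{7} - \frac{27}{7}\right)} = \frac{1}{443 \left(-654\right) + \left(\frac{25}{7} - \frac{27}{7}\right)} = \frac{1}{-289722 + \left(\frac{25}{7} - \frac{27}{7}\right)} = \frac{1}{-289722 - \frac{2}{7}} = \frac{1}{- \frac{2028056}{7}} = - \frac{7}{2028056}$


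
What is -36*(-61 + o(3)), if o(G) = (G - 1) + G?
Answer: 2016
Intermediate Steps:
o(G) = -1 + 2*G (o(G) = (-1 + G) + G = -1 + 2*G)
-36*(-61 + o(3)) = -36*(-61 + (-1 + 2*3)) = -36*(-61 + (-1 + 6)) = -36*(-61 + 5) = -36*(-56) = 2016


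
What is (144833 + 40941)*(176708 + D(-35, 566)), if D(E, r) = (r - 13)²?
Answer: 89639113158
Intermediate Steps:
D(E, r) = (-13 + r)²
(144833 + 40941)*(176708 + D(-35, 566)) = (144833 + 40941)*(176708 + (-13 + 566)²) = 185774*(176708 + 553²) = 185774*(176708 + 305809) = 185774*482517 = 89639113158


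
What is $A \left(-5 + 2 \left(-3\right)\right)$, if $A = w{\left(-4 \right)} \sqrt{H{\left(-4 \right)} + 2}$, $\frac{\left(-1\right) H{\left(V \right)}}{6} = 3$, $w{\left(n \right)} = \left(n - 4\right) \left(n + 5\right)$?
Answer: $352 i \approx 352.0 i$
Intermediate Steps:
$w{\left(n \right)} = \left(-4 + n\right) \left(5 + n\right)$
$H{\left(V \right)} = -18$ ($H{\left(V \right)} = \left(-6\right) 3 = -18$)
$A = - 32 i$ ($A = \left(-20 - 4 + \left(-4\right)^{2}\right) \sqrt{-18 + 2} = \left(-20 - 4 + 16\right) \sqrt{-16} = - 8 \cdot 4 i = - 32 i \approx - 32.0 i$)
$A \left(-5 + 2 \left(-3\right)\right) = - 32 i \left(-5 + 2 \left(-3\right)\right) = - 32 i \left(-5 - 6\right) = - 32 i \left(-11\right) = 352 i$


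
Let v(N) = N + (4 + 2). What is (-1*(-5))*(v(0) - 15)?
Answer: -45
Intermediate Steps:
v(N) = 6 + N (v(N) = N + 6 = 6 + N)
(-1*(-5))*(v(0) - 15) = (-1*(-5))*((6 + 0) - 15) = 5*(6 - 15) = 5*(-9) = -45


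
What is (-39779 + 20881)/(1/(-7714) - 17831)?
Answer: 145779172/137548335 ≈ 1.0598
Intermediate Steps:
(-39779 + 20881)/(1/(-7714) - 17831) = -18898/(-1/7714 - 17831) = -18898/(-137548335/7714) = -18898*(-7714/137548335) = 145779172/137548335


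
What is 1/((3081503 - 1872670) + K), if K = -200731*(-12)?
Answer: 1/3617605 ≈ 2.7643e-7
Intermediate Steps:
K = 2408772
1/((3081503 - 1872670) + K) = 1/((3081503 - 1872670) + 2408772) = 1/(1208833 + 2408772) = 1/3617605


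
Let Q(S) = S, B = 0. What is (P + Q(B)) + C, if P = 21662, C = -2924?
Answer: 18738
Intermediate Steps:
(P + Q(B)) + C = (21662 + 0) - 2924 = 21662 - 2924 = 18738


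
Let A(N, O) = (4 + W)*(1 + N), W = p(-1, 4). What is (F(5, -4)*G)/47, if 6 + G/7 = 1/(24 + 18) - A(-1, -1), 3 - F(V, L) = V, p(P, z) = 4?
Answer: 251/141 ≈ 1.7801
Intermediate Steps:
W = 4
F(V, L) = 3 - V
A(N, O) = 8 + 8*N (A(N, O) = (4 + 4)*(1 + N) = 8*(1 + N) = 8 + 8*N)
G = -251/6 (G = -42 + 7*(1/(24 + 18) - (8 + 8*(-1))) = -42 + 7*(1/42 - (8 - 8)) = -42 + 7*(1/42 - 1*0) = -42 + 7*(1/42 + 0) = -42 + 7*(1/42) = -42 + ⅙ = -251/6 ≈ -41.833)
(F(5, -4)*G)/47 = ((3 - 1*5)*(-251/6))/47 = ((3 - 5)*(-251/6))*(1/47) = -2*(-251/6)*(1/47) = (251/3)*(1/47) = 251/141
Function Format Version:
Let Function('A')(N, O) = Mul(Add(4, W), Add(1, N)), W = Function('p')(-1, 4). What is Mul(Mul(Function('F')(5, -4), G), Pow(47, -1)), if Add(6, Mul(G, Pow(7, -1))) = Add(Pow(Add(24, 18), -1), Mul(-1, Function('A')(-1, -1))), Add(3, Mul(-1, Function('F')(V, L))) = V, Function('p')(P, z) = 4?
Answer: Rational(251, 141) ≈ 1.7801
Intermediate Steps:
W = 4
Function('F')(V, L) = Add(3, Mul(-1, V))
Function('A')(N, O) = Add(8, Mul(8, N)) (Function('A')(N, O) = Mul(Add(4, 4), Add(1, N)) = Mul(8, Add(1, N)) = Add(8, Mul(8, N)))
G = Rational(-251, 6) (G = Add(-42, Mul(7, Add(Pow(Add(24, 18), -1), Mul(-1, Add(8, Mul(8, -1)))))) = Add(-42, Mul(7, Add(Pow(42, -1), Mul(-1, Add(8, -8))))) = Add(-42, Mul(7, Add(Rational(1, 42), Mul(-1, 0)))) = Add(-42, Mul(7, Add(Rational(1, 42), 0))) = Add(-42, Mul(7, Rational(1, 42))) = Add(-42, Rational(1, 6)) = Rational(-251, 6) ≈ -41.833)
Mul(Mul(Function('F')(5, -4), G), Pow(47, -1)) = Mul(Mul(Add(3, Mul(-1, 5)), Rational(-251, 6)), Pow(47, -1)) = Mul(Mul(Add(3, -5), Rational(-251, 6)), Rational(1, 47)) = Mul(Mul(-2, Rational(-251, 6)), Rational(1, 47)) = Mul(Rational(251, 3), Rational(1, 47)) = Rational(251, 141)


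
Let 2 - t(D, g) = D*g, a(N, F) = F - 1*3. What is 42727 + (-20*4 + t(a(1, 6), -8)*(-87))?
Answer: 40385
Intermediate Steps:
a(N, F) = -3 + F (a(N, F) = F - 3 = -3 + F)
t(D, g) = 2 - D*g
42727 + (-20*4 + t(a(1, 6), -8)*(-87)) = 42727 + (-20*4 + (2 - 1*(-3 + 6)*(-8))*(-87)) = 42727 + (-80 + (2 - 1*3*(-8))*(-87)) = 42727 + (-80 + (2 + 24)*(-87)) = 42727 + (-80 + 26*(-87)) = 42727 + (-80 - 2262) = 42727 - 2342 = 40385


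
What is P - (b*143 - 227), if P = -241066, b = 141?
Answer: -261002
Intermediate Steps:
P - (b*143 - 227) = -241066 - (141*143 - 227) = -241066 - (20163 - 227) = -241066 - 1*19936 = -241066 - 19936 = -261002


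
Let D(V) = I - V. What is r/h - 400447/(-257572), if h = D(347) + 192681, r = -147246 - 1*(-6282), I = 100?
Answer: 20375619295/24782805124 ≈ 0.82217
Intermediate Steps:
D(V) = 100 - V
r = -140964 (r = -147246 + 6282 = -140964)
h = 192434 (h = (100 - 1*347) + 192681 = (100 - 347) + 192681 = -247 + 192681 = 192434)
r/h - 400447/(-257572) = -140964/192434 - 400447/(-257572) = -140964*1/192434 - 400447*(-1/257572) = -70482/96217 + 400447/257572 = 20375619295/24782805124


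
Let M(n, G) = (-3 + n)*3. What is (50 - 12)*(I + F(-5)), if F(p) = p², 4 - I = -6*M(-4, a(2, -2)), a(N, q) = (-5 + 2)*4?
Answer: -3686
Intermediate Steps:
a(N, q) = -12 (a(N, q) = -3*4 = -12)
M(n, G) = -9 + 3*n
I = -122 (I = 4 - (-6)*(-9 + 3*(-4)) = 4 - (-6)*(-9 - 12) = 4 - (-6)*(-21) = 4 - 1*126 = 4 - 126 = -122)
(50 - 12)*(I + F(-5)) = (50 - 12)*(-122 + (-5)²) = 38*(-122 + 25) = 38*(-97) = -3686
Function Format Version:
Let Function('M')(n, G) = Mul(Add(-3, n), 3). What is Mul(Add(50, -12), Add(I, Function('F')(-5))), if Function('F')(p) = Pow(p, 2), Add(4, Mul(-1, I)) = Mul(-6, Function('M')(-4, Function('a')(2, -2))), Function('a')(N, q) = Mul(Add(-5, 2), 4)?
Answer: -3686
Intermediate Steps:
Function('a')(N, q) = -12 (Function('a')(N, q) = Mul(-3, 4) = -12)
Function('M')(n, G) = Add(-9, Mul(3, n))
I = -122 (I = Add(4, Mul(-1, Mul(-6, Add(-9, Mul(3, -4))))) = Add(4, Mul(-1, Mul(-6, Add(-9, -12)))) = Add(4, Mul(-1, Mul(-6, -21))) = Add(4, Mul(-1, 126)) = Add(4, -126) = -122)
Mul(Add(50, -12), Add(I, Function('F')(-5))) = Mul(Add(50, -12), Add(-122, Pow(-5, 2))) = Mul(38, Add(-122, 25)) = Mul(38, -97) = -3686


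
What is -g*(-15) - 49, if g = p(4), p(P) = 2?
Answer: -19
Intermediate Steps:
g = 2
-g*(-15) - 49 = -1*2*(-15) - 49 = -2*(-15) - 49 = 30 - 49 = -19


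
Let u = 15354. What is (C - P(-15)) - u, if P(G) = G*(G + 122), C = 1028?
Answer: -12721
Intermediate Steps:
P(G) = G*(122 + G)
(C - P(-15)) - u = (1028 - (-15)*(122 - 15)) - 1*15354 = (1028 - (-15)*107) - 15354 = (1028 - 1*(-1605)) - 15354 = (1028 + 1605) - 15354 = 2633 - 15354 = -12721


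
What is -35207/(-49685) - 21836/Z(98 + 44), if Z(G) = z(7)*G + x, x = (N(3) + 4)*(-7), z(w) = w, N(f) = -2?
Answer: -552852/25627 ≈ -21.573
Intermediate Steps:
x = -14 (x = (-2 + 4)*(-7) = 2*(-7) = -14)
Z(G) = -14 + 7*G (Z(G) = 7*G - 14 = -14 + 7*G)
-35207/(-49685) - 21836/Z(98 + 44) = -35207/(-49685) - 21836/(-14 + 7*(98 + 44)) = -35207*(-1/49685) - 21836/(-14 + 7*142) = 1853/2615 - 21836/(-14 + 994) = 1853/2615 - 21836/980 = 1853/2615 - 21836*1/980 = 1853/2615 - 5459/245 = -552852/25627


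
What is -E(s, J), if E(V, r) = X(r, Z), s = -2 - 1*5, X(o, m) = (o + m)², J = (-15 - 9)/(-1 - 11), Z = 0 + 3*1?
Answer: -25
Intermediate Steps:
Z = 3 (Z = 0 + 3 = 3)
J = 2 (J = -24/(-12) = -24*(-1/12) = 2)
X(o, m) = (m + o)²
s = -7 (s = -2 - 5 = -7)
E(V, r) = (3 + r)²
-E(s, J) = -(3 + 2)² = -1*5² = -1*25 = -25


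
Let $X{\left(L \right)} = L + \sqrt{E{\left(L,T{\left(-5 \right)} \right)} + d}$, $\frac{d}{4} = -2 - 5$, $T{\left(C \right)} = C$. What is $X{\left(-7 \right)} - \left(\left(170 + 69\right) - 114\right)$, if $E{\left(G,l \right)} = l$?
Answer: $-132 + i \sqrt{33} \approx -132.0 + 5.7446 i$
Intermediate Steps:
$d = -28$ ($d = 4 \left(-2 - 5\right) = 4 \left(-7\right) = -28$)
$X{\left(L \right)} = L + i \sqrt{33}$ ($X{\left(L \right)} = L + \sqrt{-5 - 28} = L + \sqrt{-33} = L + i \sqrt{33}$)
$X{\left(-7 \right)} - \left(\left(170 + 69\right) - 114\right) = \left(-7 + i \sqrt{33}\right) - \left(\left(170 + 69\right) - 114\right) = \left(-7 + i \sqrt{33}\right) - \left(239 - 114\right) = \left(-7 + i \sqrt{33}\right) - 125 = -132 + i \sqrt{33}$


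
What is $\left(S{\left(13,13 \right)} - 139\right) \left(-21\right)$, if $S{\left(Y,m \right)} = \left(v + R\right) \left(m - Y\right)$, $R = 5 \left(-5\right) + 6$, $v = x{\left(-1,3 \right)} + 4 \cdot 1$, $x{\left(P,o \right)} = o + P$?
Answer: $2919$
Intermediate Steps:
$x{\left(P,o \right)} = P + o$
$v = 6$ ($v = \left(-1 + 3\right) + 4 \cdot 1 = 2 + 4 = 6$)
$R = -19$ ($R = -25 + 6 = -19$)
$S{\left(Y,m \right)} = - 13 m + 13 Y$ ($S{\left(Y,m \right)} = \left(6 - 19\right) \left(m - Y\right) = - 13 \left(m - Y\right) = - 13 m + 13 Y$)
$\left(S{\left(13,13 \right)} - 139\right) \left(-21\right) = \left(\left(\left(-13\right) 13 + 13 \cdot 13\right) - 139\right) \left(-21\right) = \left(\left(-169 + 169\right) - 139\right) \left(-21\right) = \left(0 - 139\right) \left(-21\right) = \left(-139\right) \left(-21\right) = 2919$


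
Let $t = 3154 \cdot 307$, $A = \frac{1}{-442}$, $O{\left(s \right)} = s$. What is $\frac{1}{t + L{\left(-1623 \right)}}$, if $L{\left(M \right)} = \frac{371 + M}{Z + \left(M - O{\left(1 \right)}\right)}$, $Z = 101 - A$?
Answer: $\frac{673165}{651811413254} \approx 1.0328 \cdot 10^{-6}$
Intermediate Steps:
$A = - \frac{1}{442} \approx -0.0022624$
$Z = \frac{44643}{442}$ ($Z = 101 - - \frac{1}{442} = 101 + \frac{1}{442} = \frac{44643}{442} \approx 101.0$)
$t = 968278$
$L{\left(M \right)} = \frac{371 + M}{\frac{44201}{442} + M}$ ($L{\left(M \right)} = \frac{371 + M}{\frac{44643}{442} + \left(M - 1\right)} = \frac{371 + M}{\frac{44643}{442} + \left(-1 + M\right)} = \frac{371 + M}{\frac{44201}{442} + M}$)
$\frac{1}{t + L{\left(-1623 \right)}} = \frac{1}{968278 + \frac{442 \left(371 - 1623\right)}{44201 + 442 \left(-1623\right)}} = \frac{1}{968278 + 442 \frac{1}{44201 - 717366} \left(-1252\right)} = \frac{1}{968278 + 442 \frac{1}{-673165} \left(-1252\right)} = \frac{1}{968278 + 442 \left(- \frac{1}{673165}\right) \left(-1252\right)} = \frac{1}{968278 + \frac{553384}{673165}} = \frac{1}{\frac{651811413254}{673165}} = \frac{673165}{651811413254}$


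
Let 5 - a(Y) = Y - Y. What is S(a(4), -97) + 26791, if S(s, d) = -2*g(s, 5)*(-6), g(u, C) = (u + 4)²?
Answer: 27763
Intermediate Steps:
g(u, C) = (4 + u)²
a(Y) = 5 (a(Y) = 5 - (Y - Y) = 5 - 1*0 = 5 + 0 = 5)
S(s, d) = 12*(4 + s)² (S(s, d) = -2*(4 + s)²*(-6) = 12*(4 + s)²)
S(a(4), -97) + 26791 = 12*(4 + 5)² + 26791 = 12*9² + 26791 = 12*81 + 26791 = 972 + 26791 = 27763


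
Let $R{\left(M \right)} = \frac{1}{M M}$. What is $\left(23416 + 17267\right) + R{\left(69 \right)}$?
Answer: $\frac{193691764}{4761} \approx 40683.0$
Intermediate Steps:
$R{\left(M \right)} = \frac{1}{M^{2}}$
$\left(23416 + 17267\right) + R{\left(69 \right)} = \left(23416 + 17267\right) + \frac{1}{4761} = 40683 + \frac{1}{4761} = \frac{193691764}{4761}$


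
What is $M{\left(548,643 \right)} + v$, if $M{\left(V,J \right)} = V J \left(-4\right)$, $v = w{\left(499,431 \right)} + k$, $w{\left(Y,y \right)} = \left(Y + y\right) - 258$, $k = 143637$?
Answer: $-1265147$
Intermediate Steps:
$w{\left(Y,y \right)} = -258 + Y + y$
$v = 144309$ ($v = \left(-258 + 499 + 431\right) + 143637 = 672 + 143637 = 144309$)
$M{\left(V,J \right)} = - 4 J V$ ($M{\left(V,J \right)} = J V \left(-4\right) = - 4 J V$)
$M{\left(548,643 \right)} + v = \left(-4\right) 643 \cdot 548 + 144309 = -1409456 + 144309 = -1265147$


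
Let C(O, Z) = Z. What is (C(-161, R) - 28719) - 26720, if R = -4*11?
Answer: -55483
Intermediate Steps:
R = -44
(C(-161, R) - 28719) - 26720 = (-44 - 28719) - 26720 = -28763 - 26720 = -55483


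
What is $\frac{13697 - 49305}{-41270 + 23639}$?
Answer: $\frac{35608}{17631} \approx 2.0196$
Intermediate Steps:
$\frac{13697 - 49305}{-41270 + 23639} = - \frac{35608}{-17631} = \left(-35608\right) \left(- \frac{1}{17631}\right) = \frac{35608}{17631}$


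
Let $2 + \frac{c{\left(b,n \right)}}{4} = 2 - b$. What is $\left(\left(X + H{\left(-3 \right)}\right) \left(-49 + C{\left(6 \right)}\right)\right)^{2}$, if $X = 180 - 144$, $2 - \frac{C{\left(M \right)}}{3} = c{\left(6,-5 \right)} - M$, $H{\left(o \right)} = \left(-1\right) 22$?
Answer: $432964$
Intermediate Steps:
$c{\left(b,n \right)} = - 4 b$ ($c{\left(b,n \right)} = -8 + 4 \left(2 - b\right) = -8 - \left(-8 + 4 b\right) = - 4 b$)
$H{\left(o \right)} = -22$
$C{\left(M \right)} = 78 + 3 M$ ($C{\left(M \right)} = 6 - 3 \left(\left(-4\right) 6 - M\right) = 6 - 3 \left(-24 - M\right) = 6 + \left(72 + 3 M\right) = 78 + 3 M$)
$X = 36$
$\left(\left(X + H{\left(-3 \right)}\right) \left(-49 + C{\left(6 \right)}\right)\right)^{2} = \left(\left(36 - 22\right) \left(-49 + \left(78 + 3 \cdot 6\right)\right)\right)^{2} = \left(14 \left(-49 + \left(78 + 18\right)\right)\right)^{2} = \left(14 \left(-49 + 96\right)\right)^{2} = \left(14 \cdot 47\right)^{2} = 658^{2} = 432964$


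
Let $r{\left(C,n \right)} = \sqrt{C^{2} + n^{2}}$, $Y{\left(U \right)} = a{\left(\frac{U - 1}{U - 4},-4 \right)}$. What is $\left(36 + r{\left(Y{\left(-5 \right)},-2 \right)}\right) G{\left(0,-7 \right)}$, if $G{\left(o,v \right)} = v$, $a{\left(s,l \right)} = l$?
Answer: $-252 - 14 \sqrt{5} \approx -283.31$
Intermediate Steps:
$Y{\left(U \right)} = -4$
$\left(36 + r{\left(Y{\left(-5 \right)},-2 \right)}\right) G{\left(0,-7 \right)} = \left(36 + \sqrt{\left(-4\right)^{2} + \left(-2\right)^{2}}\right) \left(-7\right) = \left(36 + \sqrt{16 + 4}\right) \left(-7\right) = \left(36 + \sqrt{20}\right) \left(-7\right) = \left(36 + 2 \sqrt{5}\right) \left(-7\right) = -252 - 14 \sqrt{5}$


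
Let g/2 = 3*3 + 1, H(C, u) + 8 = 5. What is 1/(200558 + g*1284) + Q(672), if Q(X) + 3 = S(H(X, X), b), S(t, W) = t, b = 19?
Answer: -1357427/226238 ≈ -6.0000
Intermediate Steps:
H(C, u) = -3 (H(C, u) = -8 + 5 = -3)
Q(X) = -6 (Q(X) = -3 - 3 = -6)
g = 20 (g = 2*(3*3 + 1) = 2*(9 + 1) = 2*10 = 20)
1/(200558 + g*1284) + Q(672) = 1/(200558 + 20*1284) - 6 = 1/(200558 + 25680) - 6 = 1/226238 - 6 = -1357427/226238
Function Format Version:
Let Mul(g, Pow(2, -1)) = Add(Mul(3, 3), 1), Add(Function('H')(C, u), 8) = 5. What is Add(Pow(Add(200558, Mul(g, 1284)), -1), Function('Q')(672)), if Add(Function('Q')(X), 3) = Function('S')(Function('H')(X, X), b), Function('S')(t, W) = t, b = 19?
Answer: Rational(-1357427, 226238) ≈ -6.0000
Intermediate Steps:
Function('H')(C, u) = -3 (Function('H')(C, u) = Add(-8, 5) = -3)
Function('Q')(X) = -6 (Function('Q')(X) = Add(-3, -3) = -6)
g = 20 (g = Mul(2, Add(Mul(3, 3), 1)) = Mul(2, Add(9, 1)) = Mul(2, 10) = 20)
Add(Pow(Add(200558, Mul(g, 1284)), -1), Function('Q')(672)) = Add(Pow(Add(200558, Mul(20, 1284)), -1), -6) = Add(Pow(Add(200558, 25680), -1), -6) = Add(Pow(226238, -1), -6) = Add(Rational(1, 226238), -6) = Rational(-1357427, 226238)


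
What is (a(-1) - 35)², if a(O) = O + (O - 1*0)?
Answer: 1369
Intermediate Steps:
a(O) = 2*O (a(O) = O + (O + 0) = O + O = 2*O)
(a(-1) - 35)² = (2*(-1) - 35)² = (-2 - 35)² = (-37)² = 1369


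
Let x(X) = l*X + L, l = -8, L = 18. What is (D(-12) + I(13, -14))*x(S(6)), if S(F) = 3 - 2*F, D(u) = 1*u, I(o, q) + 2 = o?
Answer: -90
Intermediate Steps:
I(o, q) = -2 + o
D(u) = u
x(X) = 18 - 8*X (x(X) = -8*X + 18 = 18 - 8*X)
(D(-12) + I(13, -14))*x(S(6)) = (-12 + (-2 + 13))*(18 - 8*(3 - 2*6)) = (-12 + 11)*(18 - 8*(3 - 12)) = -(18 - 8*(-9)) = -(18 + 72) = -1*90 = -90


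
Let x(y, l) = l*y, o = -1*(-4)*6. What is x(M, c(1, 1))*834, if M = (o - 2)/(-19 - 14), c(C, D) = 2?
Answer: -1112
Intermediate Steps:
o = 24 (o = 4*6 = 24)
M = -⅔ (M = (24 - 2)/(-19 - 14) = 22/(-33) = 22*(-1/33) = -⅔ ≈ -0.66667)
x(M, c(1, 1))*834 = (2*(-⅔))*834 = -4/3*834 = -1112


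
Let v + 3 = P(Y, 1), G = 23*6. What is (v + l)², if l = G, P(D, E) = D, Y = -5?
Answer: 16900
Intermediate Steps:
G = 138
v = -8 (v = -3 - 5 = -8)
l = 138
(v + l)² = (-8 + 138)² = 130² = 16900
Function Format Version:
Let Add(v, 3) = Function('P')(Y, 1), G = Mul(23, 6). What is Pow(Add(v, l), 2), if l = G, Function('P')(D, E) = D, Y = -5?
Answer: 16900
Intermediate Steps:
G = 138
v = -8 (v = Add(-3, -5) = -8)
l = 138
Pow(Add(v, l), 2) = Pow(Add(-8, 138), 2) = Pow(130, 2) = 16900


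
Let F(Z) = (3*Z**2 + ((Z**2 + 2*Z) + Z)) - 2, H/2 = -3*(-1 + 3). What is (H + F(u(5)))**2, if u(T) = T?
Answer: 10201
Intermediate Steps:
H = -12 (H = 2*(-3*(-1 + 3)) = 2*(-3*2) = 2*(-6) = -12)
F(Z) = -2 + 3*Z + 4*Z**2 (F(Z) = (3*Z**2 + (Z**2 + 3*Z)) - 2 = (3*Z + 4*Z**2) - 2 = -2 + 3*Z + 4*Z**2)
(H + F(u(5)))**2 = (-12 + (-2 + 3*5 + 4*5**2))**2 = (-12 + (-2 + 15 + 4*25))**2 = (-12 + (-2 + 15 + 100))**2 = (-12 + 113)**2 = 101**2 = 10201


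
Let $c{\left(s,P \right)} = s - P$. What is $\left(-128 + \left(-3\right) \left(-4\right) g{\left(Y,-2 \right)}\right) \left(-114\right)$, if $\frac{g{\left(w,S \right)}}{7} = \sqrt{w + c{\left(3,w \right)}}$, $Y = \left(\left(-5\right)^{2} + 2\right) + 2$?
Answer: $14592 - 9576 \sqrt{3} \approx -1994.1$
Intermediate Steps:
$Y = 29$ ($Y = \left(25 + 2\right) + 2 = 27 + 2 = 29$)
$g{\left(w,S \right)} = 7 \sqrt{3}$ ($g{\left(w,S \right)} = 7 \sqrt{w - \left(-3 + w\right)} = 7 \sqrt{3}$)
$\left(-128 + \left(-3\right) \left(-4\right) g{\left(Y,-2 \right)}\right) \left(-114\right) = \left(-128 + \left(-3\right) \left(-4\right) 7 \sqrt{3}\right) \left(-114\right) = \left(-128 + 12 \cdot 7 \sqrt{3}\right) \left(-114\right) = \left(-128 + 84 \sqrt{3}\right) \left(-114\right) = 14592 - 9576 \sqrt{3}$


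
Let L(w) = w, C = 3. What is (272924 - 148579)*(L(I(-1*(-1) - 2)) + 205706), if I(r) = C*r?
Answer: 25578139535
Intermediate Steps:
I(r) = 3*r
(272924 - 148579)*(L(I(-1*(-1) - 2)) + 205706) = (272924 - 148579)*(3*(-1*(-1) - 2) + 205706) = 124345*(3*(1 - 2) + 205706) = 124345*(3*(-1) + 205706) = 124345*(-3 + 205706) = 124345*205703 = 25578139535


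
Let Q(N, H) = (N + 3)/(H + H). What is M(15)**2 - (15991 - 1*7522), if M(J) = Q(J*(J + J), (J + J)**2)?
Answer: -3048817199/360000 ≈ -8468.9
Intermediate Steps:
Q(N, H) = (3 + N)/(2*H) (Q(N, H) = (3 + N)/((2*H)) = (3 + N)*(1/(2*H)) = (3 + N)/(2*H))
M(J) = (3 + 2*J**2)/(8*J**2) (M(J) = (3 + J*(J + J))/(2*((J + J)**2)) = (3 + J*(2*J))/(2*((2*J)**2)) = (3 + 2*J**2)/(2*((4*J**2))) = (1/(4*J**2))*(3 + 2*J**2)/2 = (3 + 2*J**2)/(8*J**2))
M(15)**2 - (15991 - 1*7522) = (1/4 + (3/8)/15**2)**2 - (15991 - 1*7522) = (1/4 + (3/8)*(1/225))**2 - (15991 - 7522) = (1/4 + 1/600)**2 - 1*8469 = (151/600)**2 - 8469 = 22801/360000 - 8469 = -3048817199/360000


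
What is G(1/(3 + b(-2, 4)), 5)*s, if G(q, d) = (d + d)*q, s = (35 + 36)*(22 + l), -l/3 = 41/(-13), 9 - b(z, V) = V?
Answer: 145195/52 ≈ 2792.2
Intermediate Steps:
b(z, V) = 9 - V
l = 123/13 (l = -123/(-13) = -123*(-1)/13 = -3*(-41/13) = 123/13 ≈ 9.4615)
s = 29039/13 (s = (35 + 36)*(22 + 123/13) = 71*(409/13) = 29039/13 ≈ 2233.8)
G(q, d) = 2*d*q (G(q, d) = (2*d)*q = 2*d*q)
G(1/(3 + b(-2, 4)), 5)*s = (2*5/(3 + (9 - 1*4)))*(29039/13) = (2*5/(3 + (9 - 4)))*(29039/13) = (2*5/(3 + 5))*(29039/13) = (2*5/8)*(29039/13) = (2*5*(1/8))*(29039/13) = (5/4)*(29039/13) = 145195/52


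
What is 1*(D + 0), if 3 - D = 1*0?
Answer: 3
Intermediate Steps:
D = 3 (D = 3 - 0 = 3 - 1*0 = 3 + 0 = 3)
1*(D + 0) = 1*(3 + 0) = 1*3 = 3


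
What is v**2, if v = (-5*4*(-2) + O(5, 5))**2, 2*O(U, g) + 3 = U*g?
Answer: 6765201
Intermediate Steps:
O(U, g) = -3/2 + U*g/2 (O(U, g) = -3/2 + (U*g)/2 = -3/2 + U*g/2)
v = 2601 (v = (-5*4*(-2) + (-3/2 + (1/2)*5*5))**2 = (-20*(-2) + (-3/2 + 25/2))**2 = (40 + 11)**2 = 51**2 = 2601)
v**2 = 2601**2 = 6765201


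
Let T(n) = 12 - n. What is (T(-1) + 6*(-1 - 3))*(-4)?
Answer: 44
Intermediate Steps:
(T(-1) + 6*(-1 - 3))*(-4) = ((12 - 1*(-1)) + 6*(-1 - 3))*(-4) = ((12 + 1) + 6*(-4))*(-4) = (13 - 24)*(-4) = -11*(-4) = 44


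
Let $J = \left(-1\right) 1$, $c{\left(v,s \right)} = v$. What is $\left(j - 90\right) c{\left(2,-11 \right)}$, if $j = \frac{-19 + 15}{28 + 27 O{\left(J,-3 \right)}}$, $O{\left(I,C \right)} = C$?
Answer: $- \frac{9532}{53} \approx -179.85$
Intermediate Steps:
$J = -1$
$j = \frac{4}{53}$ ($j = \frac{-19 + 15}{28 + 27 \left(-3\right)} = - \frac{4}{28 - 81} = - \frac{4}{-53} = \left(-4\right) \left(- \frac{1}{53}\right) = \frac{4}{53} \approx 0.075472$)
$\left(j - 90\right) c{\left(2,-11 \right)} = \left(\frac{4}{53} - 90\right) 2 = \left(- \frac{4766}{53}\right) 2 = - \frac{9532}{53}$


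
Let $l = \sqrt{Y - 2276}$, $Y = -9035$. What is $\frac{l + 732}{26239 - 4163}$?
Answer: $\frac{183}{5519} + \frac{i \sqrt{11311}}{22076} \approx 0.033158 + 0.0048176 i$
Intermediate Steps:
$l = i \sqrt{11311}$ ($l = \sqrt{-9035 - 2276} = \sqrt{-11311} = i \sqrt{11311} \approx 106.35 i$)
$\frac{l + 732}{26239 - 4163} = \frac{i \sqrt{11311} + 732}{26239 - 4163} = \frac{732 + i \sqrt{11311}}{22076} = \left(732 + i \sqrt{11311}\right) \frac{1}{22076} = \frac{183}{5519} + \frac{i \sqrt{11311}}{22076}$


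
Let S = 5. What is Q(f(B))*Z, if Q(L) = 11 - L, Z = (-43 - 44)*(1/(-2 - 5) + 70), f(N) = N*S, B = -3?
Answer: -1106118/7 ≈ -1.5802e+5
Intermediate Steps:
f(N) = 5*N (f(N) = N*5 = 5*N)
Z = -42543/7 (Z = -87*(1/(-7) + 70) = -87*(-⅐ + 70) = -87*489/7 = -42543/7 ≈ -6077.6)
Q(f(B))*Z = (11 - 5*(-3))*(-42543/7) = (11 - 1*(-15))*(-42543/7) = (11 + 15)*(-42543/7) = 26*(-42543/7) = -1106118/7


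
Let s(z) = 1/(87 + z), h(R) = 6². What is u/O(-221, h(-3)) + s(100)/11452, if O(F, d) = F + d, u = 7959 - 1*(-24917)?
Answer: -70404742839/396181940 ≈ -177.71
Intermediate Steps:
u = 32876 (u = 7959 + 24917 = 32876)
h(R) = 36
u/O(-221, h(-3)) + s(100)/11452 = 32876/(-221 + 36) + 1/((87 + 100)*11452) = 32876/(-185) + (1/11452)/187 = 32876*(-1/185) + (1/187)*(1/11452) = -32876/185 + 1/2141524 = -70404742839/396181940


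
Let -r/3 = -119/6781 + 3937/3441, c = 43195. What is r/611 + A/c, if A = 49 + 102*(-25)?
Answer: -420026875277/6621710004065 ≈ -0.063432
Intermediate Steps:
r = -847978/250897 (r = -3*(-119/6781 + 3937/3441) = -3*(-119*1/6781 + 3937*(1/3441)) = -3*(-119/6781 + 127/111) = -3*847978/752691 = -847978/250897 ≈ -3.3798)
A = -2501 (A = 49 - 2550 = -2501)
r/611 + A/c = -847978/250897/611 - 2501/43195 = -847978/250897*1/611 - 2501*1/43195 = -847978/153298067 - 2501/43195 = -420026875277/6621710004065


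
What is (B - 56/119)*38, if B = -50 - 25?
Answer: -48754/17 ≈ -2867.9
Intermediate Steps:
B = -75
(B - 56/119)*38 = (-75 - 56/119)*38 = (-75 - 56*1/119)*38 = (-75 - 8/17)*38 = -1283/17*38 = -48754/17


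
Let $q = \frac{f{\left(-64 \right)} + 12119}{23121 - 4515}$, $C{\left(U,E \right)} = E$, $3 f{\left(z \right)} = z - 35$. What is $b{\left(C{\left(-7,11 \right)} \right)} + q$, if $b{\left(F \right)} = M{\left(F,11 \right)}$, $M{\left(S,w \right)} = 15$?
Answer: $\frac{145588}{9303} \approx 15.65$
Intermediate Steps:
$f{\left(z \right)} = - \frac{35}{3} + \frac{z}{3}$ ($f{\left(z \right)} = \frac{z - 35}{3} = \frac{-35 + z}{3} = - \frac{35}{3} + \frac{z}{3}$)
$b{\left(F \right)} = 15$
$q = \frac{6043}{9303}$ ($q = \frac{\left(- \frac{35}{3} + \frac{1}{3} \left(-64\right)\right) + 12119}{23121 - 4515} = \frac{\left(- \frac{35}{3} - \frac{64}{3}\right) + 12119}{18606} = \left(-33 + 12119\right) \frac{1}{18606} = 12086 \cdot \frac{1}{18606} = \frac{6043}{9303} \approx 0.64958$)
$b{\left(C{\left(-7,11 \right)} \right)} + q = 15 + \frac{6043}{9303} = \frac{145588}{9303}$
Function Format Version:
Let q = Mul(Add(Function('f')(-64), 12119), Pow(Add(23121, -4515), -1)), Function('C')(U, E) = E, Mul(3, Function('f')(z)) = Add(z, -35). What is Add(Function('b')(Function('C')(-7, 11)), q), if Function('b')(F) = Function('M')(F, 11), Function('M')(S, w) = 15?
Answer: Rational(145588, 9303) ≈ 15.650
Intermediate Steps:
Function('f')(z) = Add(Rational(-35, 3), Mul(Rational(1, 3), z)) (Function('f')(z) = Mul(Rational(1, 3), Add(z, -35)) = Mul(Rational(1, 3), Add(-35, z)) = Add(Rational(-35, 3), Mul(Rational(1, 3), z)))
Function('b')(F) = 15
q = Rational(6043, 9303) (q = Mul(Add(Add(Rational(-35, 3), Mul(Rational(1, 3), -64)), 12119), Pow(Add(23121, -4515), -1)) = Mul(Add(Add(Rational(-35, 3), Rational(-64, 3)), 12119), Pow(18606, -1)) = Mul(Add(-33, 12119), Rational(1, 18606)) = Mul(12086, Rational(1, 18606)) = Rational(6043, 9303) ≈ 0.64958)
Add(Function('b')(Function('C')(-7, 11)), q) = Add(15, Rational(6043, 9303)) = Rational(145588, 9303)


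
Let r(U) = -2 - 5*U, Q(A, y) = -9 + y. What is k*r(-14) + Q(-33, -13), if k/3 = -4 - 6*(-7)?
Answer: 7730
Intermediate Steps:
k = 114 (k = 3*(-4 - 6*(-7)) = 3*(-4 + 42) = 3*38 = 114)
k*r(-14) + Q(-33, -13) = 114*(-2 - 5*(-14)) + (-9 - 13) = 114*(-2 + 70) - 22 = 114*68 - 22 = 7752 - 22 = 7730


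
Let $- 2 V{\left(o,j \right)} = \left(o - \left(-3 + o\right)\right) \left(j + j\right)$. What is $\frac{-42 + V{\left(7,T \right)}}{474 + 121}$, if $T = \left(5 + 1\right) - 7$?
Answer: $- \frac{39}{595} \approx -0.065546$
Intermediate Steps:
$T = -1$ ($T = 6 - 7 = -1$)
$V{\left(o,j \right)} = - 3 j$ ($V{\left(o,j \right)} = - \frac{\left(o - \left(-3 + o\right)\right) \left(j + j\right)}{2} = - \frac{3 \cdot 2 j}{2} = - \frac{6 j}{2} = - 3 j$)
$\frac{-42 + V{\left(7,T \right)}}{474 + 121} = \frac{-42 - -3}{474 + 121} = \frac{-42 + 3}{595} = \left(-39\right) \frac{1}{595} = - \frac{39}{595}$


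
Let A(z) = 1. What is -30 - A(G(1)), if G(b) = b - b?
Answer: -31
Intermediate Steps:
G(b) = 0
-30 - A(G(1)) = -30 - 1*1 = -30 - 1 = -31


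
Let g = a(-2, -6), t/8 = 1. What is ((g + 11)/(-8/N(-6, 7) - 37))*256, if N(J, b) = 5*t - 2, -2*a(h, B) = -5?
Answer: -65664/707 ≈ -92.877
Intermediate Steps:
t = 8 (t = 8*1 = 8)
a(h, B) = 5/2 (a(h, B) = -½*(-5) = 5/2)
g = 5/2 ≈ 2.5000
N(J, b) = 38 (N(J, b) = 5*8 - 2 = 40 - 2 = 38)
((g + 11)/(-8/N(-6, 7) - 37))*256 = ((5/2 + 11)/(-8/38 - 37))*256 = (27/(2*(-8*1/38 - 37)))*256 = (27/(2*(-4/19 - 37)))*256 = (27/(2*(-707/19)))*256 = ((27/2)*(-19/707))*256 = -513/1414*256 = -65664/707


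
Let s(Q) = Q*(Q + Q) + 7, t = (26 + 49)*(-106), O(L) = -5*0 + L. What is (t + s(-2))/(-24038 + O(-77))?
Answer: 1587/4823 ≈ 0.32905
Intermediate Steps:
O(L) = L (O(L) = 0 + L = L)
t = -7950 (t = 75*(-106) = -7950)
s(Q) = 7 + 2*Q² (s(Q) = Q*(2*Q) + 7 = 2*Q² + 7 = 7 + 2*Q²)
(t + s(-2))/(-24038 + O(-77)) = (-7950 + (7 + 2*(-2)²))/(-24038 - 77) = (-7950 + (7 + 2*4))/(-24115) = (-7950 + (7 + 8))*(-1/24115) = (-7950 + 15)*(-1/24115) = -7935*(-1/24115) = 1587/4823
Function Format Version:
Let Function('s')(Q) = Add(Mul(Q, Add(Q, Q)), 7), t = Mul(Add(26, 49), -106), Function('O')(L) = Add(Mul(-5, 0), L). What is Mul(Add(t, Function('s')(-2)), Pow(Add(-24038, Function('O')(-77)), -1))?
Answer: Rational(1587, 4823) ≈ 0.32905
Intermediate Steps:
Function('O')(L) = L (Function('O')(L) = Add(0, L) = L)
t = -7950 (t = Mul(75, -106) = -7950)
Function('s')(Q) = Add(7, Mul(2, Pow(Q, 2))) (Function('s')(Q) = Add(Mul(Q, Mul(2, Q)), 7) = Add(Mul(2, Pow(Q, 2)), 7) = Add(7, Mul(2, Pow(Q, 2))))
Mul(Add(t, Function('s')(-2)), Pow(Add(-24038, Function('O')(-77)), -1)) = Mul(Add(-7950, Add(7, Mul(2, Pow(-2, 2)))), Pow(Add(-24038, -77), -1)) = Mul(Add(-7950, Add(7, Mul(2, 4))), Pow(-24115, -1)) = Mul(Add(-7950, Add(7, 8)), Rational(-1, 24115)) = Mul(Add(-7950, 15), Rational(-1, 24115)) = Mul(-7935, Rational(-1, 24115)) = Rational(1587, 4823)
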